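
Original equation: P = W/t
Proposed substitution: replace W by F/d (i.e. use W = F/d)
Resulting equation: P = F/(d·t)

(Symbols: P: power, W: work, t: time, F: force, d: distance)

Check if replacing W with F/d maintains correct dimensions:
No

[W] = [L^2 M T^-2] and [F/d] = [M T^-2]. These differ, so the substitution replaces a quantity by one of different dimensions and the result P = F/(d·t) has LHS [L^2 M T^-3] vs RHS [M T^-3] — inconsistent.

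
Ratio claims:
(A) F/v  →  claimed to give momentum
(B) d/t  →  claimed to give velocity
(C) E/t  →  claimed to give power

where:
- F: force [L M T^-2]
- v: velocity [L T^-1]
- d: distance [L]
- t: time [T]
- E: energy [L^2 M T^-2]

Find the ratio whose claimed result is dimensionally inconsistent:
(A) F/v does not give momentum

(A) F/v: [M T^-1] ≠ momentum [L M T^-1] ✗
(B) d/t: [L T^-1] = velocity [L T^-1] ✓
(C) E/t: [L^2 M T^-3] = power [L^2 M T^-3] ✓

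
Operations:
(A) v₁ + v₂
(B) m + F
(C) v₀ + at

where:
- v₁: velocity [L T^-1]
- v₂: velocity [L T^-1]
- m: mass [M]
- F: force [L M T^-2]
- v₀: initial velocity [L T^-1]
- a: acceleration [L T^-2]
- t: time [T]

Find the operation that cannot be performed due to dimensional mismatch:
(B) m + F

(A) v₁ + v₂: v₁ [L T^-1] and v₂ [L T^-1] — same dimensions ✓
(B) m + F: m [M] and F [L M T^-2] — different dimensions cannot be added/subtracted ✗
(C) v₀ + at: v₀ [L T^-1] and at [L T^-1] — same dimensions ✓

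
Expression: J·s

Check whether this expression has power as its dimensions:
No

The expression J·s has dimensions [L^2 M T^-1], but power has dimensions [L^2 M T^-3].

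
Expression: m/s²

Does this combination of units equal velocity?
No

The expression m/s² has dimensions [L T^-2], but velocity has dimensions [L T^-1].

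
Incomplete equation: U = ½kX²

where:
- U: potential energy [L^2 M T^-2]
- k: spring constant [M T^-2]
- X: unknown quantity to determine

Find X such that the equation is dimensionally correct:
X = x (displacement), dimensions [L]

U has dimensions [L^2 M T^-2]; the rest of the RHS (½k) has dimensions [M T^-2].
So X² must have dimensions [L^2], i.e. X has dimensions [L] — X = x (displacement).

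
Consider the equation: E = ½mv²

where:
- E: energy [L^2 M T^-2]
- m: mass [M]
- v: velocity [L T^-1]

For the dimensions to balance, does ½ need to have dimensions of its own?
No

E has dimensions [L^2 M T^-2] and mv² already has dimensions [L^2 M T^-2], so the equation balances without ½ contributing any dimensions. ½ is a pure (dimensionless) number; changing or removing it would not affect dimensional consistency.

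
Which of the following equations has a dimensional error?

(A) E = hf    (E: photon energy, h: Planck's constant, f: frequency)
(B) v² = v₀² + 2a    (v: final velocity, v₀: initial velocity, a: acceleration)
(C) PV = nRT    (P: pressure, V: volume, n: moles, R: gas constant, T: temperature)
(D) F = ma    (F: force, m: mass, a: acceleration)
(B) v² = v₀² + 2a

The equation (B) v² = v₀² + 2a is dimensionally incorrect.

LHS (v²): [L^2 T^-2]
RHS terms:
  - v₀²: [L^2 T^-2] ✓
  - 2a: [L T^-2] ✗ (does not match LHS)

The dimensions do not match. The other three equations balance.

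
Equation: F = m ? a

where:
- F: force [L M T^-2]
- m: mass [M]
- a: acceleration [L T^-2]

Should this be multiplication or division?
multiplication (×): F = m × a

F [L M T^-2]; m [M]; a [L T^-2].
m × a → [L M T^-2] ✓
m ÷ a → [L^-1 M T^2] ✗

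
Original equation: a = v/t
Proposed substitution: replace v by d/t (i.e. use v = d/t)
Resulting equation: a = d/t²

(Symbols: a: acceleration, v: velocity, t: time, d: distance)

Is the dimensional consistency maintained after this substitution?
Yes

[v] = [L T^-1] and [d/t] = [L T^-1]. These match, so the substitution replaces a quantity by one of the same dimensions and the result a = d/t² has LHS [L T^-2] vs RHS [L T^-2] — still consistent.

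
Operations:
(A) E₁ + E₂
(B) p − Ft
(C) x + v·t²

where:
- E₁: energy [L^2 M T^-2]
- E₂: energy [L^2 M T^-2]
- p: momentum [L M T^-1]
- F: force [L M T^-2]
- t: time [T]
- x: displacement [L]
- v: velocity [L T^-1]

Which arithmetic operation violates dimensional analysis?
(C) x + v·t²

(A) E₁ + E₂: E₁ [L^2 M T^-2] and E₂ [L^2 M T^-2] — same dimensions ✓
(B) p − Ft: p [L M T^-1] and Ft [L M T^-1] — same dimensions ✓
(C) x + v·t²: x [L] and v·t² [L T] — different dimensions cannot be added/subtracted ✗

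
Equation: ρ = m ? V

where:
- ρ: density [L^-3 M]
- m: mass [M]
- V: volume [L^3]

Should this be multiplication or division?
division (÷): ρ = m ÷ V

ρ [L^-3 M]; m [M]; V [L^3].
m × V → [L^3 M] ✗
m ÷ V → [L^-3 M] ✓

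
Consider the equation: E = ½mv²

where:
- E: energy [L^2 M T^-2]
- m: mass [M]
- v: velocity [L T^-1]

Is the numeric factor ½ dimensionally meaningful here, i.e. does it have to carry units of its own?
No

E has dimensions [L^2 M T^-2] and mv² already has dimensions [L^2 M T^-2], so the equation balances without ½ contributing any dimensions. ½ is a pure (dimensionless) number; changing or removing it would not affect dimensional consistency.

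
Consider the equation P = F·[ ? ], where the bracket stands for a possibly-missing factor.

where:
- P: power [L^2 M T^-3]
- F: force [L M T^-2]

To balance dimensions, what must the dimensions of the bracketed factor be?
[L T^-1] — velocity (e.g. v)

P has dimensions [L^2 M T^-3]; F has dimensions [L M T^-2].
The bracketed factor must supply [L^2 M T^-3] / [L M T^-2] = [L T^-1].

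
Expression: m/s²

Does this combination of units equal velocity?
No

The expression m/s² has dimensions [L T^-2], but velocity has dimensions [L T^-1].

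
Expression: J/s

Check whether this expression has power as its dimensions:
Yes

The expression J/s has dimensions [L^2 M T^-3], which is exactly power [L^2 M T^-3].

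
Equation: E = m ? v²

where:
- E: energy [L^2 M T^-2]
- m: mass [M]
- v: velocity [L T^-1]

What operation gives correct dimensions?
multiplication (×): E = m × v²

E [L^2 M T^-2]; m [M]; v² [L^2 T^-2].
m × v² → [L^2 M T^-2] ✓
m ÷ v² → [L^-2 M T^2] ✗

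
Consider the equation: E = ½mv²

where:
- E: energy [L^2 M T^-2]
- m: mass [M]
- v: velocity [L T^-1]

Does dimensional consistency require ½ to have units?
No

E has dimensions [L^2 M T^-2] and mv² already has dimensions [L^2 M T^-2], so the equation balances without ½ contributing any dimensions. ½ is a pure (dimensionless) number; changing or removing it would not affect dimensional consistency.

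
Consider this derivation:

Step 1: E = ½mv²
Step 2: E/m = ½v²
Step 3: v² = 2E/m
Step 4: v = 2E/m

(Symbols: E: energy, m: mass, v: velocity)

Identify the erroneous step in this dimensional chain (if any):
Step 4

Step 1: E = ½mv² → LHS [L^2 M T^-2], RHS [L^2 M T^-2] ✓
Step 2: E/m = ½v² → LHS [L^2 T^-2], RHS [L^2 T^-2] ✓
Step 3: v² = 2E/m → LHS [L^2 T^-2], RHS [L^2 T^-2] ✓
Step 4: v = 2E/m → LHS [L T^-1], RHS [L^2 T^-2] ✗

The first dimensional inconsistency appears in step 4: v = 2E/m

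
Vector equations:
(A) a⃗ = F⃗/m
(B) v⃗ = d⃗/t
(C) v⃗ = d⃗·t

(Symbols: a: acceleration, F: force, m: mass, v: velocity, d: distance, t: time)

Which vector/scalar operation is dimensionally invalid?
(C) v⃗ = d⃗·t

(A) a⃗ = F⃗/m: LHS [L T^-2], RHS [L T^-2] ✓ — force (vector) divided by mass (scalar)
(B) v⃗ = d⃗/t: LHS [L T^-1], RHS [L T^-1] ✓ — displacement (vector) divided by time (scalar)
(C) v⃗ = d⃗·t: LHS [L T^-1], RHS [L T] ✗ — velocity is displacement per time; should be d⃗/t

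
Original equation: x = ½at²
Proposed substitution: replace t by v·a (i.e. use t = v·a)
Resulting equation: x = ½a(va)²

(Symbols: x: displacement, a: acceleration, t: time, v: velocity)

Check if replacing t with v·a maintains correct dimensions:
No

[t] = [T] and [v·a] = [L^2 T^-3]. These differ, so the substitution replaces a quantity by one of different dimensions and the result x = ½a(va)² has LHS [L] vs RHS [L^5 T^-8] — inconsistent.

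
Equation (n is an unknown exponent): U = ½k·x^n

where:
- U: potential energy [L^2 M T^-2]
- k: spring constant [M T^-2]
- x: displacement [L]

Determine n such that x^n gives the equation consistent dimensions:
n = 2

U has dimensions [L^2 M T^-2]; x has dimensions [L].
The rest of the RHS has dimensions [M T^-2], so x^n must supply [L^2].
With n = 2: ½k·x^2 has dimensions [L^2 M T^-2], matching the LHS ✓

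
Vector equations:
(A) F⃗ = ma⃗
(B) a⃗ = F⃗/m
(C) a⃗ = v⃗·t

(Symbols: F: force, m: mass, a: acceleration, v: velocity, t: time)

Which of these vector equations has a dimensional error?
(C) a⃗ = v⃗·t

(A) F⃗ = ma⃗: LHS [L M T^-2], RHS [L M T^-2] ✓ — Force and acceleration are vectors, mass is a scalar
(B) a⃗ = F⃗/m: LHS [L T^-2], RHS [L T^-2] ✓ — force (vector) divided by mass (scalar)
(C) a⃗ = v⃗·t: LHS [L T^-2], RHS [L] ✗ — acceleration is velocity per time; should be v⃗/t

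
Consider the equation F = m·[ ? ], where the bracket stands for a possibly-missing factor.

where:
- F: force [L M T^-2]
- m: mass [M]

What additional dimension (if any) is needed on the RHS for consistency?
[L T^-2] — acceleration (e.g. a)

F has dimensions [L M T^-2]; m has dimensions [M].
The bracketed factor must supply [L M T^-2] / [M] = [L T^-2].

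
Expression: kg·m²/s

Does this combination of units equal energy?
No

The expression kg·m²/s has dimensions [L^2 M T^-1], but energy has dimensions [L^2 M T^-2].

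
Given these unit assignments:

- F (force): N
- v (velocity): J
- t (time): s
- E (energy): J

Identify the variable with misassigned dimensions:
v

The variable v (velocity) should have units m/s, not J.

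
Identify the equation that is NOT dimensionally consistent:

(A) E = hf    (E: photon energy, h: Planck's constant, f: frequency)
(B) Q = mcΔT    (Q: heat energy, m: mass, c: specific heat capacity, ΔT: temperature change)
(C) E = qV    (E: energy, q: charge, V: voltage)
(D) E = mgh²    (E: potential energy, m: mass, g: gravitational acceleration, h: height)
(D) E = mgh²

The equation (D) E = mgh² is dimensionally incorrect.

LHS (E): [L^2 M T^-2]
RHS (mgh²): [L^3 M T^-2] ✗

The dimensions do not match. The other three equations balance.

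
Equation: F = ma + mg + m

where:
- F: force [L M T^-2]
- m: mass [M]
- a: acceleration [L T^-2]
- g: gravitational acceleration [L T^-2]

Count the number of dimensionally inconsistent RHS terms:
1

LHS F: [L M T^-2]
- ma: [L M T^-2] ✓
- mg: [L M T^-2] ✓
- m: [M] ✗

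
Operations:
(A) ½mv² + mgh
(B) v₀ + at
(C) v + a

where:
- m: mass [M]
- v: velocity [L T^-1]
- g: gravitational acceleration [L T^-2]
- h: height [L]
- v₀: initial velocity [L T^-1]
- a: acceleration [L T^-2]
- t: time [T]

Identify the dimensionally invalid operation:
(C) v + a

(A) ½mv² + mgh: ½mv² [L^2 M T^-2] and mgh [L^2 M T^-2] — same dimensions ✓
(B) v₀ + at: v₀ [L T^-1] and at [L T^-1] — same dimensions ✓
(C) v + a: v [L T^-1] and a [L T^-2] — different dimensions cannot be added/subtracted ✗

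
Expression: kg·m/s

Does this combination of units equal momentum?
Yes

The expression kg·m/s has dimensions [L M T^-1], which is exactly momentum [L M T^-1].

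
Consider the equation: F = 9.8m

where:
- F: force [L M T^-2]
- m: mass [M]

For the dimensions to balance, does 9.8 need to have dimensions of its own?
Yes

F has dimensions [L M T^-2], while m alone has dimensions [M]. For the equation to balance, the factor 9.8 must carry dimensions [L T^-2] — it is a dimensional constant (a numerical value of a physical quantity with its units suppressed), not a pure number.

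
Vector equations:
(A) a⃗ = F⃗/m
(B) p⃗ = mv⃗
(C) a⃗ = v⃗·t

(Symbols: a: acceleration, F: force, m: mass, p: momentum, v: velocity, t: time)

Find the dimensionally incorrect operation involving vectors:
(C) a⃗ = v⃗·t

(A) a⃗ = F⃗/m: LHS [L T^-2], RHS [L T^-2] ✓ — force (vector) divided by mass (scalar)
(B) p⃗ = mv⃗: LHS [L M T^-1], RHS [L M T^-1] ✓ — mass (scalar) times velocity (vector)
(C) a⃗ = v⃗·t: LHS [L T^-2], RHS [L] ✗ — acceleration is velocity per time; should be v⃗/t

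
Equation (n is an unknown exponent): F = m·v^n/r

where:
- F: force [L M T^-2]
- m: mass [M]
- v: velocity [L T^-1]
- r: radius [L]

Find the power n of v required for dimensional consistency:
n = 2

F has dimensions [L M T^-2]; v has dimensions [L T^-1].
The rest of the RHS has dimensions [L^-1 M], so v^n must supply [L^2 T^-2].
With n = 2: m·v^2/r has dimensions [L M T^-2], matching the LHS ✓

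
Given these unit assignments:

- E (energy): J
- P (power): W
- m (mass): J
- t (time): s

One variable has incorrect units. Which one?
m

The variable m (mass) should have units kg, not J.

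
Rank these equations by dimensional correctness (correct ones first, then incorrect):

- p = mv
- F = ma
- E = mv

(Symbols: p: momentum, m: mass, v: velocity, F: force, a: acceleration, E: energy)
Dimensionally correct: p = mv, F = ma
Dimensionally incorrect: E = mv
Ordered (correct first, then incorrect): p = mv, F = ma, E = mv

- p = mv: LHS [L M T^-1], RHS [L M T^-1] → correct ✓
- F = ma: LHS [L M T^-2], RHS [L M T^-2] → correct ✓
- E = mv: LHS [L^2 M T^-2], RHS [L M T^-1] → incorrect ✗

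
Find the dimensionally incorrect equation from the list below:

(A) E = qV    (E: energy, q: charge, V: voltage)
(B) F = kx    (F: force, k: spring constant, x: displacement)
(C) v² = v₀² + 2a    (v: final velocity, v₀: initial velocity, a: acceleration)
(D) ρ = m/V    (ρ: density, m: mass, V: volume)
(C) v² = v₀² + 2a

The equation (C) v² = v₀² + 2a is dimensionally incorrect.

LHS (v²): [L^2 T^-2]
RHS terms:
  - v₀²: [L^2 T^-2] ✓
  - 2a: [L T^-2] ✗ (does not match LHS)

The dimensions do not match. The other three equations balance.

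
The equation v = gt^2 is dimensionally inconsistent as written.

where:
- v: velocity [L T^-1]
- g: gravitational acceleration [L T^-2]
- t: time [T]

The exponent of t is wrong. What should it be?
The exponent of t should be 1: v = gt

The LHS v has dimensions [L T^-1]; t has dimensions [T].
As written, the RHS gt^2 (exponent 2 on t) has dimensions [L], which does not match.
With exponent 1, the RHS gt has dimensions [L T^-1], matching the LHS.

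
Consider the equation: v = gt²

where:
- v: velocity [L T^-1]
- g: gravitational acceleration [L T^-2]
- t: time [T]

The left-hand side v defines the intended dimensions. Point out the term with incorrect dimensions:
The right-hand side term gt²

v has dimensions [L T^-1], but gt² has dimensions [L], so the term gt² is dimensionally wrong for v.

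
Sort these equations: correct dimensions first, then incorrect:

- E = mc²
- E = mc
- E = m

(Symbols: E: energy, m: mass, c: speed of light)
Dimensionally correct: E = mc²
Dimensionally incorrect: E = mc, E = m
Ordered (correct first, then incorrect): E = mc², E = mc, E = m

- E = mc²: LHS [L^2 M T^-2], RHS [L^2 M T^-2] → correct ✓
- E = mc: LHS [L^2 M T^-2], RHS [L M T^-1] → incorrect ✗
- E = m: LHS [L^2 M T^-2], RHS [M] → incorrect ✗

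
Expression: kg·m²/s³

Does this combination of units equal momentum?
No

The expression kg·m²/s³ has dimensions [L^2 M T^-3], but momentum has dimensions [L M T^-1].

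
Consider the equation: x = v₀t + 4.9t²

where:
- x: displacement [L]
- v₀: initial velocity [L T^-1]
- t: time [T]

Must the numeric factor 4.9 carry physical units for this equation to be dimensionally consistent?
Yes

x has dimensions [L], while t² alone has dimensions [T^2]. For the equation to balance, the factor 4.9 must carry dimensions [L T^-2] — it is a dimensional constant (a numerical value of a physical quantity with its units suppressed), not a pure number.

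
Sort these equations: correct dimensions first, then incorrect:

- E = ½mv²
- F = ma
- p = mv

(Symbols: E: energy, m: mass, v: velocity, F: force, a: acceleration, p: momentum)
Dimensionally correct: E = ½mv², F = ma, p = mv
Dimensionally incorrect: none
Ordered (correct first, then incorrect): E = ½mv², F = ma, p = mv

- E = ½mv²: LHS [L^2 M T^-2], RHS [L^2 M T^-2] → correct ✓
- F = ma: LHS [L M T^-2], RHS [L M T^-2] → correct ✓
- p = mv: LHS [L M T^-1], RHS [L M T^-1] → correct ✓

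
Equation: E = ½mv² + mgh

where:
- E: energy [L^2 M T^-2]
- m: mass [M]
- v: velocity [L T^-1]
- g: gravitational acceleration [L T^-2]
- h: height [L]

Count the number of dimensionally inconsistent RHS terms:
0

LHS E: [L^2 M T^-2]
- ½mv²: [L^2 M T^-2] ✓
- mgh: [L^2 M T^-2] ✓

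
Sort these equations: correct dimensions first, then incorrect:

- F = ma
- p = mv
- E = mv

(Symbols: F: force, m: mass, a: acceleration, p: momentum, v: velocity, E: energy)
Dimensionally correct: F = ma, p = mv
Dimensionally incorrect: E = mv
Ordered (correct first, then incorrect): F = ma, p = mv, E = mv

- F = ma: LHS [L M T^-2], RHS [L M T^-2] → correct ✓
- p = mv: LHS [L M T^-1], RHS [L M T^-1] → correct ✓
- E = mv: LHS [L^2 M T^-2], RHS [L M T^-1] → incorrect ✗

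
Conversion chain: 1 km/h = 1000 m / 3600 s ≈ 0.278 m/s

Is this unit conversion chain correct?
The chain is correct (no errors).

Correct: 1 km = 1000 m, 1 h = 3600 s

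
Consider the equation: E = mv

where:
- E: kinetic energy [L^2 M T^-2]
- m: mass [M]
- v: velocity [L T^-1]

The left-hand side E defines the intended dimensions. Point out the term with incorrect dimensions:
The right-hand side term mv

E has dimensions [L^2 M T^-2], but mv has dimensions [L M T^-1], so the term mv is dimensionally wrong for E.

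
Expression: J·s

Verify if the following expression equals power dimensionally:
No

The expression J·s has dimensions [L^2 M T^-1], but power has dimensions [L^2 M T^-3].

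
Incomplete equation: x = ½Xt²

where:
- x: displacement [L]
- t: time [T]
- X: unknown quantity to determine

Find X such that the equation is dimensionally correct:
X = a (acceleration), dimensions [L T^-2]

x has dimensions [L]; the rest of the RHS (½ t²) has dimensions [T^2].
So X must have dimensions [L T^-2] — X = a (acceleration).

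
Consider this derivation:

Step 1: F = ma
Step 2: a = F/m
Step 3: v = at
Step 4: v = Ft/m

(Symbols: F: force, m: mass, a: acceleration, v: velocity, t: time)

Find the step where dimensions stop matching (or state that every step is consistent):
No step introduces an error — all steps are dimensionally consistent.

Step 1: F = ma → LHS [L M T^-2], RHS [L M T^-2] ✓
Step 2: a = F/m → LHS [L T^-2], RHS [L T^-2] ✓
Step 3: v = at → LHS [L T^-1], RHS [L T^-1] ✓
Step 4: v = Ft/m → LHS [L T^-1], RHS [L T^-1] ✓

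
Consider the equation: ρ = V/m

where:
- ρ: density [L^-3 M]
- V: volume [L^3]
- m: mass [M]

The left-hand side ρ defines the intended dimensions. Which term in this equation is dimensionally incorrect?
The right-hand side term V/m

ρ has dimensions [L^-3 M], but V/m has dimensions [L^3 M^-1], so the term V/m is dimensionally wrong for ρ.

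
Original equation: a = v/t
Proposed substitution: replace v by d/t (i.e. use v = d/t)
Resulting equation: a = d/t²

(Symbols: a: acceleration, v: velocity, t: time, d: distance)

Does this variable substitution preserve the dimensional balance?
Yes

[v] = [L T^-1] and [d/t] = [L T^-1]. These match, so the substitution replaces a quantity by one of the same dimensions and the result a = d/t² has LHS [L T^-2] vs RHS [L T^-2] — still consistent.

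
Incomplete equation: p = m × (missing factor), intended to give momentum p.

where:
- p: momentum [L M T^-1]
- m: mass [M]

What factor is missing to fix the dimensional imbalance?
v (velocity), dimensions [L T^-1]

p has dimensions [L M T^-1] and m has dimensions [M].
The missing factor must have dimensions [L M T^-1] / [M] = [L T^-1], i.e. velocity (v).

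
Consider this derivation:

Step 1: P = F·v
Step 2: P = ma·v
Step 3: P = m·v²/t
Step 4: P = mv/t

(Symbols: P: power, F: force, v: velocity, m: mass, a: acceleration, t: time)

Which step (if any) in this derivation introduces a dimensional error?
Step 4

Step 1: P = F·v → LHS [L^2 M T^-3], RHS [L^2 M T^-3] ✓
Step 2: P = ma·v → LHS [L^2 M T^-3], RHS [L^2 M T^-3] ✓
Step 3: P = m·v²/t → LHS [L^2 M T^-3], RHS [L^2 M T^-3] ✓
Step 4: P = mv/t → LHS [L^2 M T^-3], RHS [L M T^-2] ✗

The first dimensional inconsistency appears in step 4: P = mv/t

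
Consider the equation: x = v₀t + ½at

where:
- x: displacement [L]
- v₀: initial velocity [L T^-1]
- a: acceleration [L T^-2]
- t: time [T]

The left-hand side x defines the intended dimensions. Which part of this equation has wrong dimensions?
The term ½at

Checking each RHS term against the LHS:
- v₀t: [L] — matches x [L] ✓
- ½at: [L T^-1] — does NOT match x [L] ✗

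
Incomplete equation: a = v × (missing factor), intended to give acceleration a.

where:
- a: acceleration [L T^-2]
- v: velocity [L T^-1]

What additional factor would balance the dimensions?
1/t (inverse time), dimensions [T^-1]

a has dimensions [L T^-2] and v has dimensions [L T^-1].
The missing factor must have dimensions [L T^-2] / [L T^-1] = [T^-1], i.e. inverse time (1/t).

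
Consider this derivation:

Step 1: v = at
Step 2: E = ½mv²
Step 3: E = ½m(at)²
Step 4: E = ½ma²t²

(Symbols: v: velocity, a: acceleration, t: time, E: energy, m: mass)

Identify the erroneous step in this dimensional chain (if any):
No step introduces an error — all steps are dimensionally consistent.

Step 1: v = at → LHS [L T^-1], RHS [L T^-1] ✓
Step 2: E = ½mv² → LHS [L^2 M T^-2], RHS [L^2 M T^-2] ✓
Step 3: E = ½m(at)² → LHS [L^2 M T^-2], RHS [L^2 M T^-2] ✓
Step 4: E = ½ma²t² → LHS [L^2 M T^-2], RHS [L^2 M T^-2] ✓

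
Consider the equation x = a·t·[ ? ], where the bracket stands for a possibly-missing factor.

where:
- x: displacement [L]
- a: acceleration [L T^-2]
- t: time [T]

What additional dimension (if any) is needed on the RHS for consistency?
[T] — time (e.g. t)

x has dimensions [L]; a·t has dimensions [L T^-1].
The bracketed factor must supply [L] / [L T^-1] = [T].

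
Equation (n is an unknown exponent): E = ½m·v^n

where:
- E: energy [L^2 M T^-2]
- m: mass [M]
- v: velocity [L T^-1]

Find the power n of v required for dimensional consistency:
n = 2

E has dimensions [L^2 M T^-2]; v has dimensions [L T^-1].
The rest of the RHS has dimensions [M], so v^n must supply [L^2 T^-2].
With n = 2: ½m·v^2 has dimensions [L^2 M T^-2], matching the LHS ✓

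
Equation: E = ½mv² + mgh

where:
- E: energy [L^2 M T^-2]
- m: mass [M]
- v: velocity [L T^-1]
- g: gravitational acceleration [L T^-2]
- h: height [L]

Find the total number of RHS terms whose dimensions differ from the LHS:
0

LHS E: [L^2 M T^-2]
- ½mv²: [L^2 M T^-2] ✓
- mgh: [L^2 M T^-2] ✓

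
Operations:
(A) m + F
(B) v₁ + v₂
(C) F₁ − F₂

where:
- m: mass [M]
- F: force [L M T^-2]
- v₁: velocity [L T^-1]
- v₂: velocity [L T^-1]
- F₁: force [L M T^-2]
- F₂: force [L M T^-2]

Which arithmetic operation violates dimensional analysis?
(A) m + F

(A) m + F: m [M] and F [L M T^-2] — different dimensions cannot be added/subtracted ✗
(B) v₁ + v₂: v₁ [L T^-1] and v₂ [L T^-1] — same dimensions ✓
(C) F₁ − F₂: F₁ [L M T^-2] and F₂ [L M T^-2] — same dimensions ✓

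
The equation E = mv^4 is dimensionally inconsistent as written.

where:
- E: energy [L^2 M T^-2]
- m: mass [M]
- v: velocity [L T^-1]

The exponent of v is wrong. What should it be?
The exponent of v should be 2: E = mv^2

The LHS E has dimensions [L^2 M T^-2]; v has dimensions [L T^-1].
As written, the RHS mv^4 (exponent 4 on v) has dimensions [L^4 M T^-4], which does not match.
With exponent 2, the RHS mv^2 has dimensions [L^2 M T^-2], matching the LHS.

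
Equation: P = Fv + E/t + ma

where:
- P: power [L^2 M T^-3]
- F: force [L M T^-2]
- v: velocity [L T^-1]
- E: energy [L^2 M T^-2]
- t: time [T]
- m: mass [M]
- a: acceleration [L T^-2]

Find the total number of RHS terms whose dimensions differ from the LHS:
1

LHS P: [L^2 M T^-3]
- Fv: [L^2 M T^-3] ✓
- E/t: [L^2 M T^-3] ✓
- ma: [L M T^-2] ✗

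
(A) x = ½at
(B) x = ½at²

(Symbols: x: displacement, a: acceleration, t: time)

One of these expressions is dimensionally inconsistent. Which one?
(A)

(A) x = ½at: LHS [L], RHS [L T^-1] ✗
(B) x = ½at²: LHS [L], RHS [L] ✓

Expression (A) x = ½at is dimensionally incorrect.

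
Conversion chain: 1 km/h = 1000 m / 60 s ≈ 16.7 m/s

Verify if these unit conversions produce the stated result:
The chain is incorrect (it contains an error).

Incorrect: 1 h = 3600 s, not 60 s (1 km/h ≈ 0.278 m/s)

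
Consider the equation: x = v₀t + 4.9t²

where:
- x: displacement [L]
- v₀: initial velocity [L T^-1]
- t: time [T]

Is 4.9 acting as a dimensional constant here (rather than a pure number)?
Yes

x has dimensions [L], while t² alone has dimensions [T^2]. For the equation to balance, the factor 4.9 must carry dimensions [L T^-2] — it is a dimensional constant (a numerical value of a physical quantity with its units suppressed), not a pure number.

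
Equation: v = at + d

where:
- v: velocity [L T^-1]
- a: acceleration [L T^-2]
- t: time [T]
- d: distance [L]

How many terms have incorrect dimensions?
1

LHS v: [L T^-1]
- at: [L T^-1] ✓
- d: [L] ✗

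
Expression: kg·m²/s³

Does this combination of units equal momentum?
No

The expression kg·m²/s³ has dimensions [L^2 M T^-3], but momentum has dimensions [L M T^-1].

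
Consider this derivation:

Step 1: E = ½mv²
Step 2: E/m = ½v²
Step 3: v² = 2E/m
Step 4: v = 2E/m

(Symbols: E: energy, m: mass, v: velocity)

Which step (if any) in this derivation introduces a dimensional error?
Step 4

Step 1: E = ½mv² → LHS [L^2 M T^-2], RHS [L^2 M T^-2] ✓
Step 2: E/m = ½v² → LHS [L^2 T^-2], RHS [L^2 T^-2] ✓
Step 3: v² = 2E/m → LHS [L^2 T^-2], RHS [L^2 T^-2] ✓
Step 4: v = 2E/m → LHS [L T^-1], RHS [L^2 T^-2] ✗

The first dimensional inconsistency appears in step 4: v = 2E/m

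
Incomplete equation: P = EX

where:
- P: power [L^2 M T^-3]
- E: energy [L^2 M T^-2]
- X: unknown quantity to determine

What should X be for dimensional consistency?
X = f (inverse time / frequency (1/t)), dimensions [T^-1]

P has dimensions [L^2 M T^-3]; the rest of the RHS (E) has dimensions [L^2 M T^-2].
So X must have dimensions [T^-1] — X = f (inverse time / frequency (1/t)).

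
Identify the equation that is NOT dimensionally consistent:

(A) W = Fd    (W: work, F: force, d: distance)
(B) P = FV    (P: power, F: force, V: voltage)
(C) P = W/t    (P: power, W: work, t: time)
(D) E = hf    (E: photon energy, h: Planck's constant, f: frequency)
(B) P = FV

The equation (B) P = FV is dimensionally incorrect.

LHS (P): [L^2 M T^-3]
RHS (FV): [I^-1 L^3 M^2 T^-5] ✗

The dimensions do not match. The other three equations balance.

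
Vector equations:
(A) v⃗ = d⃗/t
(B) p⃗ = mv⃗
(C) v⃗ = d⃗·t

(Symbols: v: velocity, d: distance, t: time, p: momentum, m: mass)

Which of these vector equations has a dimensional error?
(C) v⃗ = d⃗·t

(A) v⃗ = d⃗/t: LHS [L T^-1], RHS [L T^-1] ✓ — displacement (vector) divided by time (scalar)
(B) p⃗ = mv⃗: LHS [L M T^-1], RHS [L M T^-1] ✓ — mass (scalar) times velocity (vector)
(C) v⃗ = d⃗·t: LHS [L T^-1], RHS [L T] ✗ — velocity is displacement per time; should be d⃗/t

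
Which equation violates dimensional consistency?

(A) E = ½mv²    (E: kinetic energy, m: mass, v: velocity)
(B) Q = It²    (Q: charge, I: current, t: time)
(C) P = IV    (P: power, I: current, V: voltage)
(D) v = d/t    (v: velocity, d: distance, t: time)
(B) Q = It²

The equation (B) Q = It² is dimensionally incorrect.

LHS (Q): [I T]
RHS (It²): [I T^2] ✗

The dimensions do not match. The other three equations balance.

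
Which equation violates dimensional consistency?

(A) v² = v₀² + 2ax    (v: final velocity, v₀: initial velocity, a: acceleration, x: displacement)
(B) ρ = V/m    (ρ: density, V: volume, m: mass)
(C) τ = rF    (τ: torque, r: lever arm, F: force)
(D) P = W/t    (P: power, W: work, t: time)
(B) ρ = V/m

The equation (B) ρ = V/m is dimensionally incorrect.

LHS (ρ): [L^-3 M]
RHS (V/m): [L^3 M^-1] ✗

The dimensions do not match. The other three equations balance.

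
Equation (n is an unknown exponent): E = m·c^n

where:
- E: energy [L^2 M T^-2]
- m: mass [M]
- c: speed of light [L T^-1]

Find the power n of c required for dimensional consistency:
n = 2

E has dimensions [L^2 M T^-2]; c has dimensions [L T^-1].
The rest of the RHS has dimensions [M], so c^n must supply [L^2 T^-2].
With n = 2: m·c^2 has dimensions [L^2 M T^-2], matching the LHS ✓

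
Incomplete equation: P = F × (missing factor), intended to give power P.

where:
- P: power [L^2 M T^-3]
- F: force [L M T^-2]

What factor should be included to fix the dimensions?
v (velocity), dimensions [L T^-1]

P has dimensions [L^2 M T^-3] and F has dimensions [L M T^-2].
The missing factor must have dimensions [L^2 M T^-3] / [L M T^-2] = [L T^-1], i.e. velocity (v).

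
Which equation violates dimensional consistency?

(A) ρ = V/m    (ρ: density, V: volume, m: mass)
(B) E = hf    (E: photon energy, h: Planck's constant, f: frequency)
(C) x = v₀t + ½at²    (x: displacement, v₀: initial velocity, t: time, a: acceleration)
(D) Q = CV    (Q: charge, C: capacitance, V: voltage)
(A) ρ = V/m

The equation (A) ρ = V/m is dimensionally incorrect.

LHS (ρ): [L^-3 M]
RHS (V/m): [L^3 M^-1] ✗

The dimensions do not match. The other three equations balance.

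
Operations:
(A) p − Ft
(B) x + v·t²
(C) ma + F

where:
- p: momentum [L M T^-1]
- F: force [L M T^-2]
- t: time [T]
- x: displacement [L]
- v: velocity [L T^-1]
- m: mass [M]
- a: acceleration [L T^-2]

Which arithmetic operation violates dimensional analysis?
(B) x + v·t²

(A) p − Ft: p [L M T^-1] and Ft [L M T^-1] — same dimensions ✓
(B) x + v·t²: x [L] and v·t² [L T] — different dimensions cannot be added/subtracted ✗
(C) ma + F: ma [L M T^-2] and F [L M T^-2] — same dimensions ✓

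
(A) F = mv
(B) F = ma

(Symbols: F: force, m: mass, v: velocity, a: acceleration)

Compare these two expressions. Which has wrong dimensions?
(A)

(A) F = mv: LHS [L M T^-2], RHS [L M T^-1] ✗
(B) F = ma: LHS [L M T^-2], RHS [L M T^-2] ✓

Expression (A) F = mv is dimensionally incorrect.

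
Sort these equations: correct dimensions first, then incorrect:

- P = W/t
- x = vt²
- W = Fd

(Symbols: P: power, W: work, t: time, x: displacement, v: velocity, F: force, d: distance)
Dimensionally correct: P = W/t, W = Fd
Dimensionally incorrect: x = vt²
Ordered (correct first, then incorrect): P = W/t, W = Fd, x = vt²

- P = W/t: LHS [L^2 M T^-3], RHS [L^2 M T^-3] → correct ✓
- x = vt²: LHS [L], RHS [L T] → incorrect ✗
- W = Fd: LHS [L^2 M T^-2], RHS [L^2 M T^-2] → correct ✓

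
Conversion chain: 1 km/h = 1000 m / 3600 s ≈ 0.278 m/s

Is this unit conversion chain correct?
The chain is correct (no errors).

Correct: 1 km = 1000 m, 1 h = 3600 s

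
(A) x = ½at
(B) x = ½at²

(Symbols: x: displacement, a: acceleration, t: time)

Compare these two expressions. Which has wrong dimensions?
(A)

(A) x = ½at: LHS [L], RHS [L T^-1] ✗
(B) x = ½at²: LHS [L], RHS [L] ✓

Expression (A) x = ½at is dimensionally incorrect.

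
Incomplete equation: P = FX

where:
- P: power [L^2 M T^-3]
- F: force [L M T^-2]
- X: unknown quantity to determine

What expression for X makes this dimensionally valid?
X = v (velocity), dimensions [L T^-1]

P has dimensions [L^2 M T^-3]; the rest of the RHS (F) has dimensions [L M T^-2].
So X must have dimensions [L T^-1] — X = v (velocity).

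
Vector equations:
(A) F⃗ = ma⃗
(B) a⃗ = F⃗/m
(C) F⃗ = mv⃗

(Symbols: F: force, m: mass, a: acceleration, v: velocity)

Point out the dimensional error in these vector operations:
(C) F⃗ = mv⃗

(A) F⃗ = ma⃗: LHS [L M T^-2], RHS [L M T^-2] ✓ — Force and acceleration are vectors, mass is a scalar
(B) a⃗ = F⃗/m: LHS [L T^-2], RHS [L T^-2] ✓ — force (vector) divided by mass (scalar)
(C) F⃗ = mv⃗: LHS [L M T^-2], RHS [L M T^-1] ✗ — mass times velocity is momentum, not force; should be ma⃗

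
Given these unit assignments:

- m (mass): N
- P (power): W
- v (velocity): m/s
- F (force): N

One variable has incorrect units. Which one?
m

The variable m (mass) should have units kg, not N.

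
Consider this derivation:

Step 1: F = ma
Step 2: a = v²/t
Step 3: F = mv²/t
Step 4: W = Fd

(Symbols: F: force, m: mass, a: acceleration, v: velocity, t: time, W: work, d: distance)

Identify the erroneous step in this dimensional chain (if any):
Step 2

Step 1: F = ma → LHS [L M T^-2], RHS [L M T^-2] ✓
Step 2: a = v²/t → LHS [L T^-2], RHS [L^2 T^-3] ✗

The first dimensional inconsistency appears in step 2: a = v²/t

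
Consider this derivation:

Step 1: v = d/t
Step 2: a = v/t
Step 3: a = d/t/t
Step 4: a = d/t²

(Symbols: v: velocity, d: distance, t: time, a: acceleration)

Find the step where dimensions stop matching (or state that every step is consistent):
No step introduces an error — all steps are dimensionally consistent.

Step 1: v = d/t → LHS [L T^-1], RHS [L T^-1] ✓
Step 2: a = v/t → LHS [L T^-2], RHS [L T^-2] ✓
Step 3: a = d/t/t → LHS [L T^-2], RHS [L T^-2] ✓
Step 4: a = d/t² → LHS [L T^-2], RHS [L T^-2] ✓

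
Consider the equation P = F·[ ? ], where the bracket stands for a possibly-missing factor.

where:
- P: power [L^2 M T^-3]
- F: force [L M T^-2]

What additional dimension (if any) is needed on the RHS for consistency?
[L T^-1] — velocity (e.g. v)

P has dimensions [L^2 M T^-3]; F has dimensions [L M T^-2].
The bracketed factor must supply [L^2 M T^-3] / [L M T^-2] = [L T^-1].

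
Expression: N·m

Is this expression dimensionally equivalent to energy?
Yes

The expression N·m has dimensions [L^2 M T^-2], which is exactly energy [L^2 M T^-2].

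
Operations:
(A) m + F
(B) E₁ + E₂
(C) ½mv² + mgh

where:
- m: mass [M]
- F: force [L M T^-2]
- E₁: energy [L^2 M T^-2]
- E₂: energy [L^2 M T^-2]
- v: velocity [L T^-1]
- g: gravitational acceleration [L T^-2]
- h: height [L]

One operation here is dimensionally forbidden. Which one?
(A) m + F

(A) m + F: m [M] and F [L M T^-2] — different dimensions cannot be added/subtracted ✗
(B) E₁ + E₂: E₁ [L^2 M T^-2] and E₂ [L^2 M T^-2] — same dimensions ✓
(C) ½mv² + mgh: ½mv² [L^2 M T^-2] and mgh [L^2 M T^-2] — same dimensions ✓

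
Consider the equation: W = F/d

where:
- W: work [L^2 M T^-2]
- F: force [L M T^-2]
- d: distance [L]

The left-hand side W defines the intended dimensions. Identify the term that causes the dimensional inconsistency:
The right-hand side term F/d

W has dimensions [L^2 M T^-2], but F/d has dimensions [M T^-2], so the term F/d is dimensionally wrong for W.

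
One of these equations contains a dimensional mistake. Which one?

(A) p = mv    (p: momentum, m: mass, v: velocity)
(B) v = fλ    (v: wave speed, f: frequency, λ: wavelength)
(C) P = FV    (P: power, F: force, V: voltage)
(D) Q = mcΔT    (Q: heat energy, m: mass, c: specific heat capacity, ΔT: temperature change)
(C) P = FV

The equation (C) P = FV is dimensionally incorrect.

LHS (P): [L^2 M T^-3]
RHS (FV): [I^-1 L^3 M^2 T^-5] ✗

The dimensions do not match. The other three equations balance.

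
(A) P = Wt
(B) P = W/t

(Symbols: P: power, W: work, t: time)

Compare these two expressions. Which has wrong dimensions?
(A)

(A) P = Wt: LHS [L^2 M T^-3], RHS [L^2 M T^-1] ✗
(B) P = W/t: LHS [L^2 M T^-3], RHS [L^2 M T^-3] ✓

Expression (A) P = Wt is dimensionally incorrect.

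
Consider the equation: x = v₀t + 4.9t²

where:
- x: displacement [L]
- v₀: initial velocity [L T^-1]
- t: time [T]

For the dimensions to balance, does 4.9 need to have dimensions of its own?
Yes

x has dimensions [L], while t² alone has dimensions [T^2]. For the equation to balance, the factor 4.9 must carry dimensions [L T^-2] — it is a dimensional constant (a numerical value of a physical quantity with its units suppressed), not a pure number.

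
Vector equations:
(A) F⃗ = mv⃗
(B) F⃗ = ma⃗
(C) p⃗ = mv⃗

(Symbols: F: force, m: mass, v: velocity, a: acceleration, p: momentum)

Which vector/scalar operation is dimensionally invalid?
(A) F⃗ = mv⃗

(A) F⃗ = mv⃗: LHS [L M T^-2], RHS [L M T^-1] ✗ — mass times velocity is momentum, not force; should be ma⃗
(B) F⃗ = ma⃗: LHS [L M T^-2], RHS [L M T^-2] ✓ — Force and acceleration are vectors, mass is a scalar
(C) p⃗ = mv⃗: LHS [L M T^-1], RHS [L M T^-1] ✓ — mass (scalar) times velocity (vector)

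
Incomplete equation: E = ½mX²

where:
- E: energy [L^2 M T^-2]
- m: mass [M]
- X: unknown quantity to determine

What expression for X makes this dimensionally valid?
X = v (velocity), dimensions [L T^-1]

E has dimensions [L^2 M T^-2]; the rest of the RHS (½m) has dimensions [M].
So X² must have dimensions [L^2 T^-2], i.e. X has dimensions [L T^-1] — X = v (velocity).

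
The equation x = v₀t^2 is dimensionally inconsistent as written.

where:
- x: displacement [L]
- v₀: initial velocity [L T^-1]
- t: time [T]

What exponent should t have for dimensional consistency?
The exponent of t should be 1: x = v₀t

The LHS x has dimensions [L]; t has dimensions [T].
As written, the RHS v₀t^2 (exponent 2 on t) has dimensions [L T], which does not match.
With exponent 1, the RHS v₀t has dimensions [L], matching the LHS.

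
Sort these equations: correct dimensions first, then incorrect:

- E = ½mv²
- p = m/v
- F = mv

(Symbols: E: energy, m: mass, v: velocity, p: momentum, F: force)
Dimensionally correct: E = ½mv²
Dimensionally incorrect: p = m/v, F = mv
Ordered (correct first, then incorrect): E = ½mv², p = m/v, F = mv

- E = ½mv²: LHS [L^2 M T^-2], RHS [L^2 M T^-2] → correct ✓
- p = m/v: LHS [L M T^-1], RHS [L^-1 M T] → incorrect ✗
- F = mv: LHS [L M T^-2], RHS [L M T^-1] → incorrect ✗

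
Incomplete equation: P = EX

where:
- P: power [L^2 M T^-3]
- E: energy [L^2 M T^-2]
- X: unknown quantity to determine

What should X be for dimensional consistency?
X = f (inverse time / frequency (1/t)), dimensions [T^-1]

P has dimensions [L^2 M T^-3]; the rest of the RHS (E) has dimensions [L^2 M T^-2].
So X must have dimensions [T^-1] — X = f (inverse time / frequency (1/t)).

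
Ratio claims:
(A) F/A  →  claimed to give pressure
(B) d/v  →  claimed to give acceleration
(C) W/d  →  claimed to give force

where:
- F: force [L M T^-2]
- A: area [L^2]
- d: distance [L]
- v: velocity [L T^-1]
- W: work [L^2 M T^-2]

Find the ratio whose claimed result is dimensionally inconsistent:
(B) d/v does not give acceleration

(A) F/A: [L^-1 M T^-2] = pressure [L^-1 M T^-2] ✓
(B) d/v: [T] ≠ acceleration [L T^-2] ✗
(C) W/d: [L M T^-2] = force [L M T^-2] ✓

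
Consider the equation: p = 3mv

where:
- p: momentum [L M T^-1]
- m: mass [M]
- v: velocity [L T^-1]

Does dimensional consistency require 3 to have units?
No

p has dimensions [L M T^-1] and mv already has dimensions [L M T^-1], so the equation balances without 3 contributing any dimensions. 3 is a pure (dimensionless) number; changing or removing it would not affect dimensional consistency.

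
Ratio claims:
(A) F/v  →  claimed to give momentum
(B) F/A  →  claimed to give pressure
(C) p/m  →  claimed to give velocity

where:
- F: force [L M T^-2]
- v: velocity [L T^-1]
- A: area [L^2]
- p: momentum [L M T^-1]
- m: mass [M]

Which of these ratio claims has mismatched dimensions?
(A) F/v does not give momentum

(A) F/v: [M T^-1] ≠ momentum [L M T^-1] ✗
(B) F/A: [L^-1 M T^-2] = pressure [L^-1 M T^-2] ✓
(C) p/m: [L T^-1] = velocity [L T^-1] ✓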